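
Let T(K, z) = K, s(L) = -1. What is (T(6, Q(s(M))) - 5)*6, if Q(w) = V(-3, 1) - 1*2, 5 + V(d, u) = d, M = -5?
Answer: 6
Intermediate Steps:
V(d, u) = -5 + d
Q(w) = -10 (Q(w) = (-5 - 3) - 1*2 = -8 - 2 = -10)
(T(6, Q(s(M))) - 5)*6 = (6 - 5)*6 = 1*6 = 6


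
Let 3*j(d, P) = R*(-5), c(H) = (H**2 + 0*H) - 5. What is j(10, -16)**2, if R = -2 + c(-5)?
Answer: 900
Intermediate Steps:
c(H) = -5 + H**2 (c(H) = (H**2 + 0) - 5 = H**2 - 5 = -5 + H**2)
R = 18 (R = -2 + (-5 + (-5)**2) = -2 + (-5 + 25) = -2 + 20 = 18)
j(d, P) = -30 (j(d, P) = (18*(-5))/3 = (1/3)*(-90) = -30)
j(10, -16)**2 = (-30)**2 = 900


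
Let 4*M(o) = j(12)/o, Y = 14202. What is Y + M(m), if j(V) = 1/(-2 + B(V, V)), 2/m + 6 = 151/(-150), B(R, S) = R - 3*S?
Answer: 443103451/31200 ≈ 14202.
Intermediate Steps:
B(R, S) = R - 3*S
m = -300/1051 (m = 2/(-6 + 151/(-150)) = 2/(-6 + 151*(-1/150)) = 2/(-6 - 151/150) = 2/(-1051/150) = 2*(-150/1051) = -300/1051 ≈ -0.28544)
j(V) = 1/(-2 - 2*V) (j(V) = 1/(-2 + (V - 3*V)) = 1/(-2 - 2*V))
M(o) = -1/(104*o) (M(o) = ((1/(2*(-1 - 1*12)))/o)/4 = ((1/(2*(-1 - 12)))/o)/4 = (((1/2)/(-13))/o)/4 = (((1/2)*(-1/13))/o)/4 = (-1/(26*o))/4 = -1/(104*o))
Y + M(m) = 14202 - 1/(104*(-300/1051)) = 14202 - 1/104*(-1051/300) = 14202 + 1051/31200 = 443103451/31200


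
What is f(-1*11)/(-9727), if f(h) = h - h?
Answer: 0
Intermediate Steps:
f(h) = 0
f(-1*11)/(-9727) = 0/(-9727) = 0*(-1/9727) = 0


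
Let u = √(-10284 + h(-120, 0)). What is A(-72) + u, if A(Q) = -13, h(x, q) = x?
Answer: -13 + 102*I ≈ -13.0 + 102.0*I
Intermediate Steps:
u = 102*I (u = √(-10284 - 120) = √(-10404) = 102*I ≈ 102.0*I)
A(-72) + u = -13 + 102*I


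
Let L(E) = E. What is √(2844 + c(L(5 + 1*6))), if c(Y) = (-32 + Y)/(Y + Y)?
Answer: √1376034/22 ≈ 53.320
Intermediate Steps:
c(Y) = (-32 + Y)/(2*Y) (c(Y) = (-32 + Y)/((2*Y)) = (-32 + Y)*(1/(2*Y)) = (-32 + Y)/(2*Y))
√(2844 + c(L(5 + 1*6))) = √(2844 + (-32 + (5 + 1*6))/(2*(5 + 1*6))) = √(2844 + (-32 + (5 + 6))/(2*(5 + 6))) = √(2844 + (½)*(-32 + 11)/11) = √(2844 + (½)*(1/11)*(-21)) = √(2844 - 21/22) = √(62547/22) = √1376034/22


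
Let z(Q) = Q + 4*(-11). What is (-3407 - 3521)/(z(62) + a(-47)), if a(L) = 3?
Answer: -6928/21 ≈ -329.90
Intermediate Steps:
z(Q) = -44 + Q (z(Q) = Q - 44 = -44 + Q)
(-3407 - 3521)/(z(62) + a(-47)) = (-3407 - 3521)/((-44 + 62) + 3) = -6928/(18 + 3) = -6928/21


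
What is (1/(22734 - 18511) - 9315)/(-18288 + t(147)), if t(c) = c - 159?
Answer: 9834311/19320225 ≈ 0.50902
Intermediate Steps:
t(c) = -159 + c
(1/(22734 - 18511) - 9315)/(-18288 + t(147)) = (1/(22734 - 18511) - 9315)/(-18288 + (-159 + 147)) = (1/4223 - 9315)/(-18288 - 12) = (1/4223 - 9315)/(-18300) = -39337244/4223*(-1/18300) = 9834311/19320225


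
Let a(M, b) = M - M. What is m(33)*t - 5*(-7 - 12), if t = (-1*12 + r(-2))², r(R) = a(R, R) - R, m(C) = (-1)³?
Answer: -5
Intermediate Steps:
a(M, b) = 0
m(C) = -1
r(R) = -R (r(R) = 0 - R = -R)
t = 100 (t = (-1*12 - 1*(-2))² = (-12 + 2)² = (-10)² = 100)
m(33)*t - 5*(-7 - 12) = -1*100 - 5*(-7 - 12) = -100 - 5*(-19) = -100 + 95 = -5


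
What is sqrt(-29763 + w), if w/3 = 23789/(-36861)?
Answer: I*sqrt(4493623387990)/12287 ≈ 172.53*I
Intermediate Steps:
w = -23789/12287 (w = 3*(23789/(-36861)) = 3*(23789*(-1/36861)) = 3*(-23789/36861) = -23789/12287 ≈ -1.9361)
sqrt(-29763 + w) = sqrt(-29763 - 23789/12287) = sqrt(-365721770/12287) = I*sqrt(4493623387990)/12287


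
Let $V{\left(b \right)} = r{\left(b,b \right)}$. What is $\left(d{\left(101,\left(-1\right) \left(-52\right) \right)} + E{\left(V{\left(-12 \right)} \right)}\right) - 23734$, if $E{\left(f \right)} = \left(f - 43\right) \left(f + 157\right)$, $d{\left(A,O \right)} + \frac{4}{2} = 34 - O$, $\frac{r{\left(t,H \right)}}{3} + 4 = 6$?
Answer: $-29785$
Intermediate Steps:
$r{\left(t,H \right)} = 6$ ($r{\left(t,H \right)} = -12 + 3 \cdot 6 = -12 + 18 = 6$)
$V{\left(b \right)} = 6$
$d{\left(A,O \right)} = 32 - O$ ($d{\left(A,O \right)} = -2 - \left(-34 + O\right) = 32 - O$)
$E{\left(f \right)} = \left(-43 + f\right) \left(157 + f\right)$
$\left(d{\left(101,\left(-1\right) \left(-52\right) \right)} + E{\left(V{\left(-12 \right)} \right)}\right) - 23734 = \left(\left(32 - \left(-1\right) \left(-52\right)\right) + \left(-6751 + 6^{2} + 114 \cdot 6\right)\right) - 23734 = \left(\left(32 - 52\right) + \left(-6751 + 36 + 684\right)\right) - 23734 = \left(\left(32 - 52\right) - 6031\right) - 23734 = \left(-20 - 6031\right) - 23734 = -6051 - 23734 = -29785$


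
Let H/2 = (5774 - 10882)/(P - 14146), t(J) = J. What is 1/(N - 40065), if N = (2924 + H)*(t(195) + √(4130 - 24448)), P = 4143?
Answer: 17687746282465/15178063401787071339 - 97559218988*I*√20318/15178063401787071339 ≈ 1.1654e-6 - 9.162e-7*I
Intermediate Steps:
H = 10216/10003 (H = 2*((5774 - 10882)/(4143 - 14146)) = 2*(-5108/(-10003)) = 2*(-5108*(-1/10003)) = 2*(5108/10003) = 10216/10003 ≈ 1.0213)
N = 5705502660/10003 + 29258988*I*√20318/10003 (N = (2924 + 10216/10003)*(195 + √(4130 - 24448)) = 29258988*(195 + √(-20318))/10003 = 29258988*(195 + I*√20318)/10003 = 5705502660/10003 + 29258988*I*√20318/10003 ≈ 5.7038e+5 + 4.1694e+5*I)
1/(N - 40065) = 1/((5705502660/10003 + 29258988*I*√20318/10003) - 40065) = 1/(5304732465/10003 + 29258988*I*√20318/10003)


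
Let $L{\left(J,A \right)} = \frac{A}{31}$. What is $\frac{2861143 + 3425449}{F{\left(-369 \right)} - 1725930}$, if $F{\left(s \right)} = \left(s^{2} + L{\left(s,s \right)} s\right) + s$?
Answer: $- \frac{194884352}{49158117} \approx -3.9644$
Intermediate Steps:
$L{\left(J,A \right)} = \frac{A}{31}$ ($L{\left(J,A \right)} = A \frac{1}{31} = \frac{A}{31}$)
$F{\left(s \right)} = s + \frac{32 s^{2}}{31}$ ($F{\left(s \right)} = \left(s^{2} + \frac{s}{31} s\right) + s = \left(s^{2} + \frac{s^{2}}{31}\right) + s = \frac{32 s^{2}}{31} + s = s + \frac{32 s^{2}}{31}$)
$\frac{2861143 + 3425449}{F{\left(-369 \right)} - 1725930} = \frac{2861143 + 3425449}{\frac{1}{31} \left(-369\right) \left(31 + 32 \left(-369\right)\right) - 1725930} = \frac{6286592}{\frac{1}{31} \left(-369\right) \left(31 - 11808\right) - 1725930} = \frac{6286592}{\frac{1}{31} \left(-369\right) \left(-11777\right) - 1725930} = \frac{6286592}{\frac{4345713}{31} - 1725930} = \frac{6286592}{- \frac{49158117}{31}} = 6286592 \left(- \frac{31}{49158117}\right) = - \frac{194884352}{49158117}$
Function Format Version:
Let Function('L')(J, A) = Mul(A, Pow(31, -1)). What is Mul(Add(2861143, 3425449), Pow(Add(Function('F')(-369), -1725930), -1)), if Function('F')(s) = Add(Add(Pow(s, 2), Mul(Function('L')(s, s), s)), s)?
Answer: Rational(-194884352, 49158117) ≈ -3.9644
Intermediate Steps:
Function('L')(J, A) = Mul(Rational(1, 31), A) (Function('L')(J, A) = Mul(A, Rational(1, 31)) = Mul(Rational(1, 31), A))
Function('F')(s) = Add(s, Mul(Rational(32, 31), Pow(s, 2))) (Function('F')(s) = Add(Add(Pow(s, 2), Mul(Mul(Rational(1, 31), s), s)), s) = Add(Add(Pow(s, 2), Mul(Rational(1, 31), Pow(s, 2))), s) = Add(Mul(Rational(32, 31), Pow(s, 2)), s) = Add(s, Mul(Rational(32, 31), Pow(s, 2))))
Mul(Add(2861143, 3425449), Pow(Add(Function('F')(-369), -1725930), -1)) = Mul(Add(2861143, 3425449), Pow(Add(Mul(Rational(1, 31), -369, Add(31, Mul(32, -369))), -1725930), -1)) = Mul(6286592, Pow(Add(Mul(Rational(1, 31), -369, Add(31, -11808)), -1725930), -1)) = Mul(6286592, Pow(Add(Mul(Rational(1, 31), -369, -11777), -1725930), -1)) = Mul(6286592, Pow(Add(Rational(4345713, 31), -1725930), -1)) = Mul(6286592, Pow(Rational(-49158117, 31), -1)) = Mul(6286592, Rational(-31, 49158117)) = Rational(-194884352, 49158117)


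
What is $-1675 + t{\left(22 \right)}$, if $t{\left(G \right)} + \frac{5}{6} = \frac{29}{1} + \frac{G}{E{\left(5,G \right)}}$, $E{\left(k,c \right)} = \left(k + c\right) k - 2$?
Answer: $- \frac{1314041}{798} \approx -1646.7$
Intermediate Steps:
$E{\left(k,c \right)} = -2 + k \left(c + k\right)$ ($E{\left(k,c \right)} = \left(c + k\right) k - 2 = k \left(c + k\right) - 2 = -2 + k \left(c + k\right)$)
$t{\left(G \right)} = \frac{169}{6} + \frac{G}{23 + 5 G}$ ($t{\left(G \right)} = - \frac{5}{6} + \left(\frac{29}{1} + \frac{G}{-2 + 5^{2} + G 5}\right) = - \frac{5}{6} + \left(29 \cdot 1 + \frac{G}{-2 + 25 + 5 G}\right) = - \frac{5}{6} + \left(29 + \frac{G}{23 + 5 G}\right) = \frac{169}{6} + \frac{G}{23 + 5 G}$)
$-1675 + t{\left(22 \right)} = -1675 + \frac{23 \left(169 + 37 \cdot 22\right)}{6 \left(23 + 5 \cdot 22\right)} = -1675 + \frac{23 \left(169 + 814\right)}{6 \left(23 + 110\right)} = -1675 + \frac{23}{6} \cdot \frac{1}{133} \cdot 983 = -1675 + \frac{22609}{798} = - \frac{1314041}{798}$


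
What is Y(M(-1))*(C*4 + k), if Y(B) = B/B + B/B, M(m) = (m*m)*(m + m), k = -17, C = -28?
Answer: -258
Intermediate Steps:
M(m) = 2*m³ (M(m) = m²*(2*m) = 2*m³)
Y(B) = 2 (Y(B) = 1 + 1 = 2)
Y(M(-1))*(C*4 + k) = 2*(-28*4 - 17) = 2*(-112 - 17) = 2*(-129) = -258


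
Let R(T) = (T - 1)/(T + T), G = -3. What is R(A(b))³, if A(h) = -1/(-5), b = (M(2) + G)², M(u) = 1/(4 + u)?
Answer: -8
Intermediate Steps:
b = 289/36 (b = (1/(4 + 2) - 3)² = (1/6 - 3)² = (⅙ - 3)² = (-17/6)² = 289/36 ≈ 8.0278)
A(h) = ⅕ (A(h) = -1*(-⅕) = ⅕)
R(T) = (-1 + T)/(2*T) (R(T) = (-1 + T)/((2*T)) = (-1 + T)*(1/(2*T)) = (-1 + T)/(2*T))
R(A(b))³ = ((-1 + ⅕)/(2*(⅕)))³ = ((½)*5*(-⅘))³ = (-2)³ = -8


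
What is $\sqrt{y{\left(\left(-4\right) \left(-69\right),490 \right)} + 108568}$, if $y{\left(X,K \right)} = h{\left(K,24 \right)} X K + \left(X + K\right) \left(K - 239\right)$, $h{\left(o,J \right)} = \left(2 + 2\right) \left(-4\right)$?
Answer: $i \sqrt{1863006} \approx 1364.9 i$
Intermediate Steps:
$h{\left(o,J \right)} = -16$ ($h{\left(o,J \right)} = 4 \left(-4\right) = -16$)
$y{\left(X,K \right)} = \left(-239 + K\right) \left(K + X\right) - 16 K X$ ($y{\left(X,K \right)} = - 16 X K + \left(X + K\right) \left(K - 239\right) = - 16 K X + \left(K + X\right) \left(-239 + K\right) = - 16 K X + \left(-239 + K\right) \left(K + X\right) = \left(-239 + K\right) \left(K + X\right) - 16 K X$)
$\sqrt{y{\left(\left(-4\right) \left(-69\right),490 \right)} + 108568} = \sqrt{\left(490^{2} - 117110 - 239 \left(\left(-4\right) \left(-69\right)\right) - 7350 \left(\left(-4\right) \left(-69\right)\right)\right) + 108568} = \sqrt{\left(240100 - 117110 - 65964 - 7350 \cdot 276\right) + 108568} = \sqrt{\left(240100 - 117110 - 65964 - 2028600\right) + 108568} = \sqrt{-1971574 + 108568} = \sqrt{-1863006} = i \sqrt{1863006}$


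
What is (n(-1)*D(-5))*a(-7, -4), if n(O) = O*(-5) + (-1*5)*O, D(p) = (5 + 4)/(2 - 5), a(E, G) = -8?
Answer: 240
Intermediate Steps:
D(p) = -3 (D(p) = 9/(-3) = 9*(-⅓) = -3)
n(O) = -10*O (n(O) = -5*O - 5*O = -10*O)
(n(-1)*D(-5))*a(-7, -4) = (-10*(-1)*(-3))*(-8) = (10*(-3))*(-8) = -30*(-8) = 240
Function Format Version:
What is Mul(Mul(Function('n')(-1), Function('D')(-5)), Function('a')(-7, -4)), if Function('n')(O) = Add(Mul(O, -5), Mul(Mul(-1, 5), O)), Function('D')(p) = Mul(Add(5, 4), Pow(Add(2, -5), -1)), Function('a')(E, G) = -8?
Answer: 240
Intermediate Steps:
Function('D')(p) = -3 (Function('D')(p) = Mul(9, Pow(-3, -1)) = Mul(9, Rational(-1, 3)) = -3)
Function('n')(O) = Mul(-10, O) (Function('n')(O) = Add(Mul(-5, O), Mul(-5, O)) = Mul(-10, O))
Mul(Mul(Function('n')(-1), Function('D')(-5)), Function('a')(-7, -4)) = Mul(Mul(Mul(-10, -1), -3), -8) = Mul(Mul(10, -3), -8) = Mul(-30, -8) = 240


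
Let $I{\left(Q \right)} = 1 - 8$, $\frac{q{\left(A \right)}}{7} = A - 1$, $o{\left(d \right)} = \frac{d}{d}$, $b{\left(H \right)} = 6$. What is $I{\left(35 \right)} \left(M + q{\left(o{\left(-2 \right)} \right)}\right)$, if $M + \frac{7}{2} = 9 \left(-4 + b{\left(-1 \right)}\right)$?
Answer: $- \frac{203}{2} \approx -101.5$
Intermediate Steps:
$o{\left(d \right)} = 1$
$q{\left(A \right)} = -7 + 7 A$ ($q{\left(A \right)} = 7 \left(A - 1\right) = 7 \left(-1 + A\right) = -7 + 7 A$)
$I{\left(Q \right)} = -7$
$M = \frac{29}{2}$ ($M = - \frac{7}{2} + 9 \left(-4 + 6\right) = - \frac{7}{2} + 9 \cdot 2 = - \frac{7}{2} + 18 = \frac{29}{2} \approx 14.5$)
$I{\left(35 \right)} \left(M + q{\left(o{\left(-2 \right)} \right)}\right) = - 7 \left(\frac{29}{2} + \left(-7 + 7 \cdot 1\right)\right) = - 7 \left(\frac{29}{2} + \left(-7 + 7\right)\right) = - 7 \left(\frac{29}{2} + 0\right) = \left(-7\right) \frac{29}{2} = - \frac{203}{2}$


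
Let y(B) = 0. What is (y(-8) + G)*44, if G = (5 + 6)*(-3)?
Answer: -1452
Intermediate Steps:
G = -33 (G = 11*(-3) = -33)
(y(-8) + G)*44 = (0 - 33)*44 = -33*44 = -1452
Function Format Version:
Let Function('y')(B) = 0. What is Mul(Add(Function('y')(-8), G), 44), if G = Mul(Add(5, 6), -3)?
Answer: -1452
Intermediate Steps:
G = -33 (G = Mul(11, -3) = -33)
Mul(Add(Function('y')(-8), G), 44) = Mul(Add(0, -33), 44) = Mul(-33, 44) = -1452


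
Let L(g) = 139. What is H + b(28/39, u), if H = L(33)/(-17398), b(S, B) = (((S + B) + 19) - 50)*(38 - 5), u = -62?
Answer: -688771229/226174 ≈ -3045.3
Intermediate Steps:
b(S, B) = -1023 + 33*B + 33*S (b(S, B) = (((B + S) + 19) - 50)*33 = ((19 + B + S) - 50)*33 = (-31 + B + S)*33 = -1023 + 33*B + 33*S)
H = -139/17398 (H = 139/(-17398) = 139*(-1/17398) = -139/17398 ≈ -0.0079894)
H + b(28/39, u) = -139/17398 + (-1023 + 33*(-62) + 33*(28/39)) = -139/17398 + (-1023 - 2046 + 33*(28*(1/39))) = -139/17398 + (-1023 - 2046 + 33*(28/39)) = -139/17398 + (-1023 - 2046 + 308/13) = -139/17398 - 39589/13 = -688771229/226174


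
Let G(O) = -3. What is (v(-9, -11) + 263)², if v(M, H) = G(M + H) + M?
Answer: 63001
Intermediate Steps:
v(M, H) = -3 + M
(v(-9, -11) + 263)² = ((-3 - 9) + 263)² = (-12 + 263)² = 251² = 63001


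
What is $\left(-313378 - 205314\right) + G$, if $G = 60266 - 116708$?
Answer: $-575134$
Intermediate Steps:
$G = -56442$
$\left(-313378 - 205314\right) + G = \left(-313378 - 205314\right) - 56442 = -518692 - 56442 = -575134$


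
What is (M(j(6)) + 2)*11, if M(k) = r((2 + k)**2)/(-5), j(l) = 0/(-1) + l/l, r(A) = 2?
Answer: 88/5 ≈ 17.600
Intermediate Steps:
j(l) = 1 (j(l) = 0*(-1) + 1 = 0 + 1 = 1)
M(k) = -2/5 (M(k) = 2/(-5) = 2*(-1/5) = -2/5)
(M(j(6)) + 2)*11 = (-2/5 + 2)*11 = (8/5)*11 = 88/5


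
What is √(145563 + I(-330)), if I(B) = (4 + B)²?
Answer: √251839 ≈ 501.84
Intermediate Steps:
√(145563 + I(-330)) = √(145563 + (4 - 330)²) = √(145563 + (-326)²) = √(145563 + 106276) = √251839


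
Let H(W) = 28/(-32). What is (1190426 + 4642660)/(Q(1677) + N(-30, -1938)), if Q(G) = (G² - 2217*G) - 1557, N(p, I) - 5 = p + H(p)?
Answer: -15554896/2419101 ≈ -6.4300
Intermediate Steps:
H(W) = -7/8 (H(W) = 28*(-1/32) = -7/8)
N(p, I) = 33/8 + p (N(p, I) = 5 + (p - 7/8) = 5 + (-7/8 + p) = 33/8 + p)
Q(G) = -1557 + G² - 2217*G
(1190426 + 4642660)/(Q(1677) + N(-30, -1938)) = (1190426 + 4642660)/((-1557 + 1677² - 2217*1677) + (33/8 - 30)) = 5833086/((-1557 + 2812329 - 3717909) - 207/8) = 5833086/(-907137 - 207/8) = 5833086/(-7257303/8) = 5833086*(-8/7257303) = -15554896/2419101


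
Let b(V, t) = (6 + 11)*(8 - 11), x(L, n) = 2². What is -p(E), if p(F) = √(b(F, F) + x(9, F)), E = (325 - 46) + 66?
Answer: -I*√47 ≈ -6.8557*I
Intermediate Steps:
x(L, n) = 4
b(V, t) = -51 (b(V, t) = 17*(-3) = -51)
E = 345 (E = 279 + 66 = 345)
p(F) = I*√47 (p(F) = √(-51 + 4) = √(-47) = I*√47)
-p(E) = -I*√47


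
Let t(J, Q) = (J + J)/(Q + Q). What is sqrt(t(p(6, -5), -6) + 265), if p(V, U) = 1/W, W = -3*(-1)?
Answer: sqrt(9538)/6 ≈ 16.277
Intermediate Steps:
W = 3
p(V, U) = 1/3
t(J, Q) = J/Q (t(J, Q) = (2*J)/((2*Q)) = (2*J)*(1/(2*Q)) = J/Q)
sqrt(t(p(6, -5), -6) + 265) = sqrt((1/3)/(-6) + 265) = sqrt((1/3)*(-1/6) + 265) = sqrt(-1/18 + 265) = sqrt(4769/18) = sqrt(9538)/6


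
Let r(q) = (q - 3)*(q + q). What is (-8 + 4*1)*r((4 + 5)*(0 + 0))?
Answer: 0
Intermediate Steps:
r(q) = 2*q*(-3 + q) (r(q) = (-3 + q)*(2*q) = 2*q*(-3 + q))
(-8 + 4*1)*r((4 + 5)*(0 + 0)) = (-8 + 4*1)*(2*((4 + 5)*(0 + 0))*(-3 + (4 + 5)*(0 + 0))) = (-8 + 4)*(2*(9*0)*(-3 + 9*0)) = -8*0*(-3 + 0) = -8*0*(-3) = -4*0 = 0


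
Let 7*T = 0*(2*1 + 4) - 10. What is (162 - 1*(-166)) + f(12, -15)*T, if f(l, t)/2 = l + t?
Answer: 2356/7 ≈ 336.57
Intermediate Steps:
f(l, t) = 2*l + 2*t (f(l, t) = 2*(l + t) = 2*l + 2*t)
T = -10/7 (T = (0*(2*1 + 4) - 10)/7 = (0*(2 + 4) - 10)/7 = (0*6 - 10)/7 = (0 - 10)/7 = (⅐)*(-10) = -10/7 ≈ -1.4286)
(162 - 1*(-166)) + f(12, -15)*T = (162 - 1*(-166)) + (2*12 + 2*(-15))*(-10/7) = (162 + 166) + (24 - 30)*(-10/7) = 328 - 6*(-10/7) = 328 + 60/7 = 2356/7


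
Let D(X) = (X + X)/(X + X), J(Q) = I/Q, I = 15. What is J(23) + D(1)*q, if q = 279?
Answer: 6432/23 ≈ 279.65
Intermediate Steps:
J(Q) = 15/Q
D(X) = 1 (D(X) = (2*X)/((2*X)) = (2*X)*(1/(2*X)) = 1)
J(23) + D(1)*q = 15/23 + 1*279 = 15*(1/23) + 279 = 15/23 + 279 = 6432/23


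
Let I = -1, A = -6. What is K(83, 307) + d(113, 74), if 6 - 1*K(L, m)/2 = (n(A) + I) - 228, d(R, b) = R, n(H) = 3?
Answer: 577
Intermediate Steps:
K(L, m) = 464 (K(L, m) = 12 - 2*((3 - 1) - 228) = 12 - 2*(2 - 228) = 12 - 2*(-226) = 12 + 452 = 464)
K(83, 307) + d(113, 74) = 464 + 113 = 577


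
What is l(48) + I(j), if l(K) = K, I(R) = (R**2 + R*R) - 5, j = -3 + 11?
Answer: 171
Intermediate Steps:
j = 8
I(R) = -5 + 2*R**2 (I(R) = (R**2 + R**2) - 5 = 2*R**2 - 5 = -5 + 2*R**2)
l(48) + I(j) = 48 + (-5 + 2*8**2) = 48 + (-5 + 2*64) = 48 + (-5 + 128) = 48 + 123 = 171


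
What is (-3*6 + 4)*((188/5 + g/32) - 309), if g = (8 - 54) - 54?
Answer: 76867/20 ≈ 3843.4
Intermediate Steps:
g = -100 (g = -46 - 54 = -100)
(-3*6 + 4)*((188/5 + g/32) - 309) = (-3*6 + 4)*((188/5 - 100/32) - 309) = (-18 + 4)*((188*(⅕) - 100*1/32) - 309) = -14*((188/5 - 25/8) - 309) = -14*(1379/40 - 309) = -14*(-10981/40) = 76867/20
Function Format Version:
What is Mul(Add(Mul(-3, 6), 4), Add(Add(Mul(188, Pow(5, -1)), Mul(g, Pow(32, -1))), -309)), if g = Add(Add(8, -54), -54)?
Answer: Rational(76867, 20) ≈ 3843.4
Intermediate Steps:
g = -100 (g = Add(-46, -54) = -100)
Mul(Add(Mul(-3, 6), 4), Add(Add(Mul(188, Pow(5, -1)), Mul(g, Pow(32, -1))), -309)) = Mul(Add(Mul(-3, 6), 4), Add(Add(Mul(188, Pow(5, -1)), Mul(-100, Pow(32, -1))), -309)) = Mul(Add(-18, 4), Add(Add(Mul(188, Rational(1, 5)), Mul(-100, Rational(1, 32))), -309)) = Mul(-14, Add(Add(Rational(188, 5), Rational(-25, 8)), -309)) = Mul(-14, Add(Rational(1379, 40), -309)) = Mul(-14, Rational(-10981, 40)) = Rational(76867, 20)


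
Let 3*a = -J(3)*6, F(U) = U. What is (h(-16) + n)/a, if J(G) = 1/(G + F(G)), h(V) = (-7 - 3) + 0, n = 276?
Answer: -798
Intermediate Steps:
h(V) = -10 (h(V) = -10 + 0 = -10)
J(G) = 1/(2*G) (J(G) = 1/(G + G) = 1/(2*G))
a = -1/3 (a = (-(1/2)/3*6)/3 = (-(1/2)*(1/3)*6)/3 = (-6/6)/3 = (-1*1)/3 = (1/3)*(-1) = -1/3 ≈ -0.33333)
(h(-16) + n)/a = (-10 + 276)/(-1/3) = 266*(-3) = -798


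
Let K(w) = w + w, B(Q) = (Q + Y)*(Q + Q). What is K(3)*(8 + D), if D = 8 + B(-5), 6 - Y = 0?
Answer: 36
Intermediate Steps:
Y = 6 (Y = 6 - 1*0 = 6 + 0 = 6)
B(Q) = 2*Q*(6 + Q) (B(Q) = (Q + 6)*(Q + Q) = (6 + Q)*(2*Q) = 2*Q*(6 + Q))
K(w) = 2*w
D = -2 (D = 8 + 2*(-5)*(6 - 5) = 8 + 2*(-5)*1 = 8 - 10 = -2)
K(3)*(8 + D) = (2*3)*(8 - 2) = 6*6 = 36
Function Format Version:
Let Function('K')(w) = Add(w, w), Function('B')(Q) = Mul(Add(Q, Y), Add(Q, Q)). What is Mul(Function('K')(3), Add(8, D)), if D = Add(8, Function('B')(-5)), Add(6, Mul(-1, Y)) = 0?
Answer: 36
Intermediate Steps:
Y = 6 (Y = Add(6, Mul(-1, 0)) = Add(6, 0) = 6)
Function('B')(Q) = Mul(2, Q, Add(6, Q)) (Function('B')(Q) = Mul(Add(Q, 6), Add(Q, Q)) = Mul(Add(6, Q), Mul(2, Q)) = Mul(2, Q, Add(6, Q)))
Function('K')(w) = Mul(2, w)
D = -2 (D = Add(8, Mul(2, -5, Add(6, -5))) = Add(8, Mul(2, -5, 1)) = Add(8, -10) = -2)
Mul(Function('K')(3), Add(8, D)) = Mul(Mul(2, 3), Add(8, -2)) = Mul(6, 6) = 36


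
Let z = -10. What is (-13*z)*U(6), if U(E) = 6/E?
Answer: 130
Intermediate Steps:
(-13*z)*U(6) = (-13*(-10))*(6/6) = 130*(6*(⅙)) = 130*1 = 130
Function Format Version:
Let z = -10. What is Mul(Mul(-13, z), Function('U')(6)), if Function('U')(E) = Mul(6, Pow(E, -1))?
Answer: 130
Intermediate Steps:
Mul(Mul(-13, z), Function('U')(6)) = Mul(Mul(-13, -10), Mul(6, Pow(6, -1))) = Mul(130, Mul(6, Rational(1, 6))) = Mul(130, 1) = 130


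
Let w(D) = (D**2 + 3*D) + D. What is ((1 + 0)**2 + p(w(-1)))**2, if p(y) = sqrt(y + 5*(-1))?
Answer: -7 + 4*I*sqrt(2) ≈ -7.0 + 5.6569*I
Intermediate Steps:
w(D) = D**2 + 4*D
p(y) = sqrt(-5 + y) (p(y) = sqrt(y - 5) = sqrt(-5 + y))
((1 + 0)**2 + p(w(-1)))**2 = ((1 + 0)**2 + sqrt(-5 - (4 - 1)))**2 = (1**2 + sqrt(-5 - 1*3))**2 = (1 + sqrt(-5 - 3))**2 = (1 + sqrt(-8))**2 = (1 + 2*I*sqrt(2))**2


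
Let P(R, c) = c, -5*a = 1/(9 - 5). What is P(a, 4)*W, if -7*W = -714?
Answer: 408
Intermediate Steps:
a = -1/20 (a = -1/(5*(9 - 5)) = -1/5/4 = -1/5*1/4 = -1/20 ≈ -0.050000)
W = 102 (W = -1/7*(-714) = 102)
P(a, 4)*W = 4*102 = 408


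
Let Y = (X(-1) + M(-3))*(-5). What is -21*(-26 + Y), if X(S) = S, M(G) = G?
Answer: 126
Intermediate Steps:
Y = 20 (Y = (-1 - 3)*(-5) = -4*(-5) = 20)
-21*(-26 + Y) = -21*(-26 + 20) = -21*(-6) = 126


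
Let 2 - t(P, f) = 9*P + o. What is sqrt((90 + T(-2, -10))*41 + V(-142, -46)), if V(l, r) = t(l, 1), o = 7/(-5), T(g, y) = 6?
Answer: sqrt(130435)/5 ≈ 72.232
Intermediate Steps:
o = -7/5 (o = 7*(-1/5) = -7/5 ≈ -1.4000)
t(P, f) = 17/5 - 9*P (t(P, f) = 2 - (9*P - 7/5) = 2 - (-7/5 + 9*P) = 2 + (7/5 - 9*P) = 17/5 - 9*P)
V(l, r) = 17/5 - 9*l
sqrt((90 + T(-2, -10))*41 + V(-142, -46)) = sqrt((90 + 6)*41 + (17/5 - 9*(-142))) = sqrt(96*41 + (17/5 + 1278)) = sqrt(3936 + 6407/5) = sqrt(26087/5) = sqrt(130435)/5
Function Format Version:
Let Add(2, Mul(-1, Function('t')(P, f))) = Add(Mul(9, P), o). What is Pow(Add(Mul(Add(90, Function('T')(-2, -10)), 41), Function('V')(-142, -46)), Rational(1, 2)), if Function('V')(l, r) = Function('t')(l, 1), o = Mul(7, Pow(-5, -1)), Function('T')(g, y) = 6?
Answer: Mul(Rational(1, 5), Pow(130435, Rational(1, 2))) ≈ 72.232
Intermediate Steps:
o = Rational(-7, 5) (o = Mul(7, Rational(-1, 5)) = Rational(-7, 5) ≈ -1.4000)
Function('t')(P, f) = Add(Rational(17, 5), Mul(-9, P)) (Function('t')(P, f) = Add(2, Mul(-1, Add(Mul(9, P), Rational(-7, 5)))) = Add(2, Mul(-1, Add(Rational(-7, 5), Mul(9, P)))) = Add(2, Add(Rational(7, 5), Mul(-9, P))) = Add(Rational(17, 5), Mul(-9, P)))
Function('V')(l, r) = Add(Rational(17, 5), Mul(-9, l))
Pow(Add(Mul(Add(90, Function('T')(-2, -10)), 41), Function('V')(-142, -46)), Rational(1, 2)) = Pow(Add(Mul(Add(90, 6), 41), Add(Rational(17, 5), Mul(-9, -142))), Rational(1, 2)) = Pow(Add(Mul(96, 41), Add(Rational(17, 5), 1278)), Rational(1, 2)) = Pow(Add(3936, Rational(6407, 5)), Rational(1, 2)) = Pow(Rational(26087, 5), Rational(1, 2)) = Mul(Rational(1, 5), Pow(130435, Rational(1, 2)))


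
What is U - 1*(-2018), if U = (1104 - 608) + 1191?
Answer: 3705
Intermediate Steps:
U = 1687 (U = 496 + 1191 = 1687)
U - 1*(-2018) = 1687 - 1*(-2018) = 1687 + 2018 = 3705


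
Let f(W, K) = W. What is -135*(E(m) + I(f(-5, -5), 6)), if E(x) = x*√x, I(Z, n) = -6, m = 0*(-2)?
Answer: 810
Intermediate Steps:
m = 0
E(x) = x^(3/2)
-135*(E(m) + I(f(-5, -5), 6)) = -135*(0^(3/2) - 6) = -135*(0 - 6) = -135*(-6) = 810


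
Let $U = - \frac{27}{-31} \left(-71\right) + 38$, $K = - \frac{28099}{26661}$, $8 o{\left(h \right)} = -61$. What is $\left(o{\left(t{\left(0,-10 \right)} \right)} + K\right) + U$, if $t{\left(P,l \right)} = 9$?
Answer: $- \frac{215004335}{6611928} \approx -32.518$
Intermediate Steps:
$o{\left(h \right)} = - \frac{61}{8}$ ($o{\left(h \right)} = \frac{1}{8} \left(-61\right) = - \frac{61}{8}$)
$K = - \frac{28099}{26661}$ ($K = \left(-28099\right) \frac{1}{26661} = - \frac{28099}{26661} \approx -1.0539$)
$U = - \frac{739}{31}$ ($U = \left(-27\right) \left(- \frac{1}{31}\right) \left(-71\right) + 38 = \frac{27}{31} \left(-71\right) + 38 = - \frac{1917}{31} + 38 = - \frac{739}{31} \approx -23.839$)
$\left(o{\left(t{\left(0,-10 \right)} \right)} + K\right) + U = \left(- \frac{61}{8} - \frac{28099}{26661}\right) - \frac{739}{31} = - \frac{1851113}{213288} - \frac{739}{31} = - \frac{215004335}{6611928}$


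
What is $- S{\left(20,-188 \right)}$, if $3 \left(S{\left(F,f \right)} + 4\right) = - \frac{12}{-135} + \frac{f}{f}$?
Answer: $\frac{491}{135} \approx 3.637$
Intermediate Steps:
$S{\left(F,f \right)} = - \frac{491}{135}$ ($S{\left(F,f \right)} = -4 + \frac{- \frac{12}{-135} + \frac{f}{f}}{3} = -4 + \frac{\left(-12\right) \left(- \frac{1}{135}\right) + 1}{3} = -4 + \frac{\frac{4}{45} + 1}{3} = -4 + \frac{1}{3} \cdot \frac{49}{45} = -4 + \frac{49}{135} = - \frac{491}{135}$)
$- S{\left(20,-188 \right)} = \left(-1\right) \left(- \frac{491}{135}\right) = \frac{491}{135}$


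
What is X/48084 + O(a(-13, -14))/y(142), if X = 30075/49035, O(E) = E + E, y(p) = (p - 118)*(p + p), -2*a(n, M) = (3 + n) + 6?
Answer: 13383593/22320496632 ≈ 0.00059961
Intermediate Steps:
a(n, M) = -9/2 - n/2 (a(n, M) = -((3 + n) + 6)/2 = -(9 + n)/2 = -9/2 - n/2)
y(p) = 2*p*(-118 + p) (y(p) = (-118 + p)*(2*p) = 2*p*(-118 + p))
O(E) = 2*E
X = 2005/3269 (X = 30075*(1/49035) = 2005/3269 ≈ 0.61334)
X/48084 + O(a(-13, -14))/y(142) = (2005/3269)/48084 + (2*(-9/2 - ½*(-13)))/((2*142*(-118 + 142))) = (2005/3269)*(1/48084) + (2*(-9/2 + 13/2))/((2*142*24)) = 2005/157186596 + (2*2)/6816 = 2005/157186596 + 4*(1/6816) = 2005/157186596 + 1/1704 = 13383593/22320496632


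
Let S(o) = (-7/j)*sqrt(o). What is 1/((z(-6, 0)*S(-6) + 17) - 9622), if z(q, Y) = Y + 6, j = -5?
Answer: -240125/2306411209 - 210*I*sqrt(6)/2306411209 ≈ -0.00010411 - 2.2303e-7*I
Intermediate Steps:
z(q, Y) = 6 + Y
S(o) = 7*sqrt(o)/5 (S(o) = (-7/(-5))*sqrt(o) = (-7*(-1/5))*sqrt(o) = 7*sqrt(o)/5)
1/((z(-6, 0)*S(-6) + 17) - 9622) = 1/(((6 + 0)*(7*sqrt(-6)/5) + 17) - 9622) = 1/((6*(7*(I*sqrt(6))/5) + 17) - 9622) = 1/((6*(7*I*sqrt(6)/5) + 17) - 9622) = 1/((42*I*sqrt(6)/5 + 17) - 9622) = 1/((17 + 42*I*sqrt(6)/5) - 9622) = 1/(-9605 + 42*I*sqrt(6)/5)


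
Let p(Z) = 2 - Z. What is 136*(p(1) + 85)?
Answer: 11696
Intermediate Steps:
136*(p(1) + 85) = 136*((2 - 1*1) + 85) = 136*((2 - 1) + 85) = 136*(1 + 85) = 136*86 = 11696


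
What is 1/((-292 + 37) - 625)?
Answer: -1/880 ≈ -0.0011364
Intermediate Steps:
1/((-292 + 37) - 625) = 1/(-255 - 625) = 1/(-880) = -1/880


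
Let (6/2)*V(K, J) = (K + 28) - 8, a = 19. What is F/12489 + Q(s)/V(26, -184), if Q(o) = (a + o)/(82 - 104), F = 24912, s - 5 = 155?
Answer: 268179/183172 ≈ 1.4641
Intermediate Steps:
s = 160 (s = 5 + 155 = 160)
Q(o) = -19/22 - o/22 (Q(o) = (19 + o)/(82 - 104) = (19 + o)/(-22) = (19 + o)*(-1/22) = -19/22 - o/22)
V(K, J) = 20/3 + K/3 (V(K, J) = ((K + 28) - 8)/3 = ((28 + K) - 8)/3 = (20 + K)/3 = 20/3 + K/3)
F/12489 + Q(s)/V(26, -184) = 24912/12489 + (-19/22 - 1/22*160)/(20/3 + (⅓)*26) = 24912*(1/12489) + (-19/22 - 80/11)/(20/3 + 26/3) = 8304/4163 - 179/(22*46/3) = 8304/4163 - 179/22*3/46 = 8304/4163 - 537/1012 = 268179/183172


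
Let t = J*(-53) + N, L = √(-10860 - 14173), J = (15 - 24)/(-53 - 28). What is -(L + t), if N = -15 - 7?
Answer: 251/9 - I*√25033 ≈ 27.889 - 158.22*I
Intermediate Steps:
J = ⅑ (J = -9/(-81) = -9*(-1/81) = ⅑ ≈ 0.11111)
N = -22
L = I*√25033 (L = √(-25033) = I*√25033 ≈ 158.22*I)
t = -251/9 (t = (⅑)*(-53) - 22 = -53/9 - 22 = -251/9 ≈ -27.889)
-(L + t) = -(I*√25033 - 251/9) = -(-251/9 + I*√25033) = 251/9 - I*√25033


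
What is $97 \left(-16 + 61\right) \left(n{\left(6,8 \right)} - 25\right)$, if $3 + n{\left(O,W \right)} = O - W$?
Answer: $-130950$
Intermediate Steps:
$n{\left(O,W \right)} = -3 + O - W$ ($n{\left(O,W \right)} = -3 + \left(O - W\right) = -3 + O - W$)
$97 \left(-16 + 61\right) \left(n{\left(6,8 \right)} - 25\right) = 97 \left(-16 + 61\right) \left(\left(-3 + 6 - 8\right) - 25\right) = 97 \cdot 45 \left(\left(-3 + 6 - 8\right) - 25\right) = 97 \cdot 45 \left(-5 - 25\right) = 97 \cdot 45 \left(-30\right) = 97 \left(-1350\right) = -130950$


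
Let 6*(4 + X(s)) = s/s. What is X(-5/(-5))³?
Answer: -12167/216 ≈ -56.329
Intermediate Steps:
X(s) = -23/6 (X(s) = -4 + (s/s)/6 = -4 + (⅙)*1 = -4 + ⅙ = -23/6)
X(-5/(-5))³ = (-23/6)³ = -12167/216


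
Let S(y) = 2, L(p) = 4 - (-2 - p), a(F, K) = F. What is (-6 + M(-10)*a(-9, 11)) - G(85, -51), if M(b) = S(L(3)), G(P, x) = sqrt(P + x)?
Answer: -24 - sqrt(34) ≈ -29.831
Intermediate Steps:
L(p) = 6 + p (L(p) = 4 + (2 + p) = 6 + p)
M(b) = 2
(-6 + M(-10)*a(-9, 11)) - G(85, -51) = (-6 + 2*(-9)) - sqrt(85 - 51) = (-6 - 18) - sqrt(34) = -24 - sqrt(34)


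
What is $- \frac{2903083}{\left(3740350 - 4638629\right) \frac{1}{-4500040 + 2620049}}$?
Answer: $- \frac{5457769912253}{898279} \approx -6.0758 \cdot 10^{6}$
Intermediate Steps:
$- \frac{2903083}{\left(3740350 - 4638629\right) \frac{1}{-4500040 + 2620049}} = - \frac{2903083}{\left(-898279\right) \frac{1}{-1879991}} = - \frac{2903083}{\left(-898279\right) \left(- \frac{1}{1879991}\right)} = - \frac{2903083}{\frac{898279}{1879991}} = \left(-2903083\right) \frac{1879991}{898279} = - \frac{5457769912253}{898279}$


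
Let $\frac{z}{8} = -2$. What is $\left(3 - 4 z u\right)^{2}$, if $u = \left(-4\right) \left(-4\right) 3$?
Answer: $84934656$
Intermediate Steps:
$z = -16$ ($z = 8 \left(-2\right) = -16$)
$u = 48$ ($u = 16 \cdot 3 = 48$)
$\left(3 - 4 z u\right)^{2} = \left(3 \left(-4\right) \left(-16\right) 48\right)^{2} = \left(3 \cdot 64 \cdot 48\right)^{2} = \left(3 \cdot 3072\right)^{2} = 9216^{2} = 84934656$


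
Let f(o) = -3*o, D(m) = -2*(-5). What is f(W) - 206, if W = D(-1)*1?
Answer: -236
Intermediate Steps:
D(m) = 10
W = 10 (W = 10*1 = 10)
f(W) - 206 = -3*10 - 206 = -30 - 206 = -236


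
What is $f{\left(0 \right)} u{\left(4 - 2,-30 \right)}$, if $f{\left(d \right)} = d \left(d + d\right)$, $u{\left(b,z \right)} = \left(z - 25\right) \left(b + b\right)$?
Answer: $0$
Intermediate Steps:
$u{\left(b,z \right)} = 2 b \left(-25 + z\right)$ ($u{\left(b,z \right)} = \left(-25 + z\right) 2 b = 2 b \left(-25 + z\right)$)
$f{\left(d \right)} = 2 d^{2}$ ($f{\left(d \right)} = d 2 d = 2 d^{2}$)
$f{\left(0 \right)} u{\left(4 - 2,-30 \right)} = 2 \cdot 0^{2} \cdot 2 \left(4 - 2\right) \left(-25 - 30\right) = 2 \cdot 0 \cdot 2 \left(4 - 2\right) \left(-55\right) = 0 \cdot 2 \cdot 2 \left(-55\right) = 0 \left(-220\right) = 0$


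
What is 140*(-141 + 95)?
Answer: -6440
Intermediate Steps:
140*(-141 + 95) = 140*(-46) = -6440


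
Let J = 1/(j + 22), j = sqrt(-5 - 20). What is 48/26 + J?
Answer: 12502/6617 - 5*I/509 ≈ 1.8894 - 0.0098232*I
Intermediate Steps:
j = 5*I (j = sqrt(-25) = 5*I ≈ 5.0*I)
J = (22 - 5*I)/509 (J = 1/(5*I + 22) = 1/(22 + 5*I) = (22 - 5*I)/509 ≈ 0.043222 - 0.0098232*I)
48/26 + J = 48/26 + (22/509 - 5*I/509) = (1/26)*48 + (22/509 - 5*I/509) = 24/13 + (22/509 - 5*I/509) = 12502/6617 - 5*I/509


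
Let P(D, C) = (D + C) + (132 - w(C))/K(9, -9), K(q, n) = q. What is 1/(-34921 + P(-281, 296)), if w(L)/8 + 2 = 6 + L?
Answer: -1/35158 ≈ -2.8443e-5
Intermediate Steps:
w(L) = 32 + 8*L (w(L) = -16 + 8*(6 + L) = -16 + (48 + 8*L) = 32 + 8*L)
P(D, C) = 100/9 + D + C/9 (P(D, C) = (D + C) + (132 - (32 + 8*C))/9 = (C + D) + (132 + (-32 - 8*C))*(⅑) = (C + D) + (100 - 8*C)*(⅑) = (C + D) + (100/9 - 8*C/9) = 100/9 + D + C/9)
1/(-34921 + P(-281, 296)) = 1/(-34921 + (100/9 - 281 + (⅑)*296)) = 1/(-34921 + (100/9 - 281 + 296/9)) = 1/(-34921 - 237) = 1/(-35158) = -1/35158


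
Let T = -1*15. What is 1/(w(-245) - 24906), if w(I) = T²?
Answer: -1/24681 ≈ -4.0517e-5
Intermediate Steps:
T = -15
w(I) = 225 (w(I) = (-15)² = 225)
1/(w(-245) - 24906) = 1/(225 - 24906) = 1/(-24681) = -1/24681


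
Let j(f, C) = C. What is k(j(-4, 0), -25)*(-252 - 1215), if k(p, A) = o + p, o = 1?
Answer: -1467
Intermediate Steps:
k(p, A) = 1 + p
k(j(-4, 0), -25)*(-252 - 1215) = (1 + 0)*(-252 - 1215) = 1*(-1467) = -1467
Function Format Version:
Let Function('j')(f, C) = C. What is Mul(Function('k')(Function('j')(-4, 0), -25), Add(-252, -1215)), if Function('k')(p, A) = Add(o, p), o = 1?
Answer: -1467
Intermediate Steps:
Function('k')(p, A) = Add(1, p)
Mul(Function('k')(Function('j')(-4, 0), -25), Add(-252, -1215)) = Mul(Add(1, 0), Add(-252, -1215)) = Mul(1, -1467) = -1467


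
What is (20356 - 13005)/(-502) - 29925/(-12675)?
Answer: -1042021/84838 ≈ -12.282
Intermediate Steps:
(20356 - 13005)/(-502) - 29925/(-12675) = 7351*(-1/502) - 29925*(-1/12675) = -7351/502 + 399/169 = -1042021/84838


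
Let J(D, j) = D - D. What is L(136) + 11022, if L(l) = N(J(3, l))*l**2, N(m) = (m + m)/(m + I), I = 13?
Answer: 11022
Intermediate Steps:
J(D, j) = 0
N(m) = 2*m/(13 + m) (N(m) = (m + m)/(m + 13) = (2*m)/(13 + m) = 2*m/(13 + m))
L(l) = 0 (L(l) = (2*0/(13 + 0))*l**2 = (2*0/13)*l**2 = (2*0*(1/13))*l**2 = 0*l**2 = 0)
L(136) + 11022 = 0 + 11022 = 11022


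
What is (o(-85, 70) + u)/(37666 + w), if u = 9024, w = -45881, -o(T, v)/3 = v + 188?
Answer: -1650/1643 ≈ -1.0043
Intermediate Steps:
o(T, v) = -564 - 3*v (o(T, v) = -3*(v + 188) = -3*(188 + v) = -564 - 3*v)
(o(-85, 70) + u)/(37666 + w) = ((-564 - 3*70) + 9024)/(37666 - 45881) = ((-564 - 210) + 9024)/(-8215) = (-774 + 9024)*(-1/8215) = 8250*(-1/8215) = -1650/1643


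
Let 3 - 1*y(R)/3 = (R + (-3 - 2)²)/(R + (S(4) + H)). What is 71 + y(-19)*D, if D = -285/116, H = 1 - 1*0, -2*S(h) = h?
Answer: 10829/232 ≈ 46.677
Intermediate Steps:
S(h) = -h/2
H = 1 (H = 1 + 0 = 1)
D = -285/116 (D = -285*1/116 = -285/116 ≈ -2.4569)
y(R) = 9 - 3*(25 + R)/(-1 + R) (y(R) = 9 - 3*(R + (-3 - 2)²)/(R + (-½*4 + 1)) = 9 - 3*(R + (-5)²)/(R + (-2 + 1)) = 9 - 3*(R + 25)/(R - 1) = 9 - 3*(25 + R)/(-1 + R))
71 + y(-19)*D = 71 + (6*(-14 - 19)/(-1 - 19))*(-285/116) = 71 + (6*(-33)/(-20))*(-285/116) = 71 + (6*(-1/20)*(-33))*(-285/116) = 71 + (99/10)*(-285/116) = 71 - 5643/232 = 10829/232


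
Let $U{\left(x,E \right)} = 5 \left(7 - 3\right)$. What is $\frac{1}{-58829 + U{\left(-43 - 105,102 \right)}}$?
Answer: $- \frac{1}{58809} \approx -1.7004 \cdot 10^{-5}$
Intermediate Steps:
$U{\left(x,E \right)} = 20$ ($U{\left(x,E \right)} = 5 \cdot 4 = 20$)
$\frac{1}{-58829 + U{\left(-43 - 105,102 \right)}} = \frac{1}{-58829 + 20} = \frac{1}{-58809} = - \frac{1}{58809}$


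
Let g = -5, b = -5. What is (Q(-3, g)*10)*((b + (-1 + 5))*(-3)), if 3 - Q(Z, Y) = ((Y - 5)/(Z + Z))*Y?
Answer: 340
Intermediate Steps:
Q(Z, Y) = 3 - Y*(-5 + Y)/(2*Z) (Q(Z, Y) = 3 - (Y - 5)/(Z + Z)*Y = 3 - (-5 + Y)/((2*Z))*Y = 3 - (-5 + Y)*(1/(2*Z))*Y = 3 - (-5 + Y)/(2*Z)*Y = 3 - Y*(-5 + Y)/(2*Z))
(Q(-3, g)*10)*((b + (-1 + 5))*(-3)) = (((½)*(-1*(-5)² + 5*(-5) + 6*(-3))/(-3))*10)*((-5 + (-1 + 5))*(-3)) = (((½)*(-⅓)*(-1*25 - 25 - 18))*10)*((-5 + 4)*(-3)) = (((½)*(-⅓)*(-25 - 25 - 18))*10)*(-1*(-3)) = (((½)*(-⅓)*(-68))*10)*3 = ((34/3)*10)*3 = (340/3)*3 = 340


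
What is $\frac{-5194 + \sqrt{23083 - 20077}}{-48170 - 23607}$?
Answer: $\frac{5194}{71777} - \frac{3 \sqrt{334}}{71777} \approx 0.071599$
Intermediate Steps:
$\frac{-5194 + \sqrt{23083 - 20077}}{-48170 - 23607} = \frac{-5194 + \sqrt{3006}}{-71777} = \left(-5194 + 3 \sqrt{334}\right) \left(- \frac{1}{71777}\right) = \frac{5194}{71777} - \frac{3 \sqrt{334}}{71777}$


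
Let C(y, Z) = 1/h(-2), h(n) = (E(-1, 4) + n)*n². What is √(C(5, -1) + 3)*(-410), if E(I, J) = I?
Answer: -205*√105/3 ≈ -700.21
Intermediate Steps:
h(n) = n²*(-1 + n) (h(n) = (-1 + n)*n² = n²*(-1 + n))
C(y, Z) = -1/12 (C(y, Z) = 1/((-2)²*(-1 - 2)) = 1/(4*(-3)) = 1/(-12) = -1/12)
√(C(5, -1) + 3)*(-410) = √(-1/12 + 3)*(-410) = √(35/12)*(-410) = (√105/6)*(-410) = -205*√105/3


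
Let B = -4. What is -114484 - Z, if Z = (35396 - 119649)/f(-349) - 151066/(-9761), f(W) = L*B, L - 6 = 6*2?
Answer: -81291709613/702792 ≈ -1.1567e+5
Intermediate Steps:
L = 18 (L = 6 + 6*2 = 6 + 12 = 18)
f(W) = -72 (f(W) = 18*(-4) = -72)
Z = 833270285/702792 (Z = (35396 - 119649)/(-72) - 151066/(-9761) = -84253*(-1/72) - 151066*(-1/9761) = 84253/72 + 151066/9761 = 833270285/702792 ≈ 1185.7)
-114484 - Z = -114484 - 1*833270285/702792 = -114484 - 833270285/702792 = -81291709613/702792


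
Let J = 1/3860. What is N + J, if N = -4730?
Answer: -18257799/3860 ≈ -4730.0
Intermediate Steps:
J = 1/3860 ≈ 0.00025907
N + J = -4730 + 1/3860 = -18257799/3860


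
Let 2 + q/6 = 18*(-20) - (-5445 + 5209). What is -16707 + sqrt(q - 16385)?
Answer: -16707 + I*sqrt(17141) ≈ -16707.0 + 130.92*I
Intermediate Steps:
q = -756 (q = -12 + 6*(18*(-20) - (-5445 + 5209)) = -12 + 6*(-360 - 1*(-236)) = -12 + 6*(-360 + 236) = -12 + 6*(-124) = -12 - 744 = -756)
-16707 + sqrt(q - 16385) = -16707 + sqrt(-756 - 16385) = -16707 + sqrt(-17141) = -16707 + I*sqrt(17141)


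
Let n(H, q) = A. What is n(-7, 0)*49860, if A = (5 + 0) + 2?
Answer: 349020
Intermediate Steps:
A = 7 (A = 5 + 2 = 7)
n(H, q) = 7
n(-7, 0)*49860 = 7*49860 = 349020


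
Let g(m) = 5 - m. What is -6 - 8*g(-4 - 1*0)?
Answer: -78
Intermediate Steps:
-6 - 8*g(-4 - 1*0) = -6 - 8*(5 - (-4 - 1*0)) = -6 - 8*(5 - (-4 + 0)) = -6 - 8*(5 - 1*(-4)) = -6 - 8*(5 + 4) = -6 - 8*9 = -6 - 72 = -78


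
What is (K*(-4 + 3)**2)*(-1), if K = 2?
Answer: -2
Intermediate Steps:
(K*(-4 + 3)**2)*(-1) = (2*(-4 + 3)**2)*(-1) = (2*(-1)**2)*(-1) = (2*1)*(-1) = 2*(-1) = -2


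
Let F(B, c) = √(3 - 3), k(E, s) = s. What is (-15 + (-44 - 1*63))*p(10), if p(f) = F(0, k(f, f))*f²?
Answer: 0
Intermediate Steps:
F(B, c) = 0 (F(B, c) = √0 = 0)
p(f) = 0 (p(f) = 0*f² = 0)
(-15 + (-44 - 1*63))*p(10) = (-15 + (-44 - 1*63))*0 = (-15 + (-44 - 63))*0 = (-15 - 107)*0 = -122*0 = 0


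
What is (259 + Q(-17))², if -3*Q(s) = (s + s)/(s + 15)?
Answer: 577600/9 ≈ 64178.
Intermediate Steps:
Q(s) = -2*s/(3*(15 + s)) (Q(s) = -(s + s)/(3*(s + 15)) = -2*s/(3*(15 + s)))
(259 + Q(-17))² = (259 - 2*(-17)/(45 + 3*(-17)))² = (259 - 2*(-17)/(45 - 51))² = (259 - 2*(-17)/(-6))² = (259 - 2*(-17)*(-⅙))² = (259 - 17/3)² = (760/3)² = 577600/9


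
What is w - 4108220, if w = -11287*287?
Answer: -7347589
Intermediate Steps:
w = -3239369
w - 4108220 = -3239369 - 4108220 = -7347589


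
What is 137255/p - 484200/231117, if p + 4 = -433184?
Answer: -80490531145/33372370332 ≈ -2.4119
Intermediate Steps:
p = -433188 (p = -4 - 433184 = -433188)
137255/p - 484200/231117 = 137255/(-433188) - 484200/231117 = 137255*(-1/433188) - 484200*1/231117 = -137255/433188 - 161400/77039 = -80490531145/33372370332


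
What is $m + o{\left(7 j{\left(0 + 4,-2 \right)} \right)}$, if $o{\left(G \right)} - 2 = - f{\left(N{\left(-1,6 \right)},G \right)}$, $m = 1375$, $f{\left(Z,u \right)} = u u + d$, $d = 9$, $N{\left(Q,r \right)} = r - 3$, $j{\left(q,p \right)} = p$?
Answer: $1172$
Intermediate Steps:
$N{\left(Q,r \right)} = -3 + r$
$f{\left(Z,u \right)} = 9 + u^{2}$ ($f{\left(Z,u \right)} = u u + 9 = u^{2} + 9 = 9 + u^{2}$)
$o{\left(G \right)} = -7 - G^{2}$ ($o{\left(G \right)} = 2 - \left(9 + G^{2}\right) = -7 - G^{2}$)
$m + o{\left(7 j{\left(0 + 4,-2 \right)} \right)} = 1375 - \left(7 + \left(7 \left(-2\right)\right)^{2}\right) = 1375 - 203 = 1172$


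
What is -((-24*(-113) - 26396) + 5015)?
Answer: 18669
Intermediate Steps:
-((-24*(-113) - 26396) + 5015) = -((2712 - 26396) + 5015) = -(-23684 + 5015) = -1*(-18669) = 18669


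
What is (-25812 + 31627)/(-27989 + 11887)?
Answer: -5815/16102 ≈ -0.36114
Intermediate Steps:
(-25812 + 31627)/(-27989 + 11887) = 5815/(-16102) = 5815*(-1/16102) = -5815/16102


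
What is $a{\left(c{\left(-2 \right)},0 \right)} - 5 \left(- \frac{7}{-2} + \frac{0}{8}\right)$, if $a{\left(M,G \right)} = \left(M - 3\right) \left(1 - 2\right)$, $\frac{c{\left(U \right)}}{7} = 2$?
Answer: $- \frac{57}{2} \approx -28.5$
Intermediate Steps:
$c{\left(U \right)} = 14$ ($c{\left(U \right)} = 7 \cdot 2 = 14$)
$a{\left(M,G \right)} = 3 - M$ ($a{\left(M,G \right)} = \left(-3 + M\right) \left(-1\right) = 3 - M$)
$a{\left(c{\left(-2 \right)},0 \right)} - 5 \left(- \frac{7}{-2} + \frac{0}{8}\right) = \left(3 - 14\right) - 5 \left(- \frac{7}{-2} + \frac{0}{8}\right) = \left(3 - 14\right) - 5 \left(\left(-7\right) \left(- \frac{1}{2}\right) + 0 \cdot \frac{1}{8}\right) = -11 - 5 \left(\frac{7}{2} + 0\right) = -11 - \frac{35}{2} = - \frac{57}{2}$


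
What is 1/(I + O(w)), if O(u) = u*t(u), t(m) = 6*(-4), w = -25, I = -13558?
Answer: -1/12958 ≈ -7.7172e-5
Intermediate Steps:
t(m) = -24
O(u) = -24*u (O(u) = u*(-24) = -24*u)
1/(I + O(w)) = 1/(-13558 - 24*(-25)) = 1/(-13558 + 600) = 1/(-12958) = -1/12958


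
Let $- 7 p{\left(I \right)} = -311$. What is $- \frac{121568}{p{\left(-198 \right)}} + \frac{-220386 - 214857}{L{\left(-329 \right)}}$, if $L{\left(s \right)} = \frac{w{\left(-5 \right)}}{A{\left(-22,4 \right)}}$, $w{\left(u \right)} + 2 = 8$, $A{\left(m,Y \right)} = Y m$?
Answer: $\frac{1984437428}{311} \approx 6.3808 \cdot 10^{6}$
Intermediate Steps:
$w{\left(u \right)} = 6$ ($w{\left(u \right)} = -2 + 8 = 6$)
$p{\left(I \right)} = \frac{311}{7}$ ($p{\left(I \right)} = \left(- \frac{1}{7}\right) \left(-311\right) = \frac{311}{7}$)
$L{\left(s \right)} = - \frac{3}{44}$ ($L{\left(s \right)} = \frac{6}{4 \left(-22\right)} = \frac{6}{-88} = 6 \left(- \frac{1}{88}\right) = - \frac{3}{44}$)
$- \frac{121568}{p{\left(-198 \right)}} + \frac{-220386 - 214857}{L{\left(-329 \right)}} = - \frac{121568}{\frac{311}{7}} + \frac{-220386 - 214857}{- \frac{3}{44}} = \left(-121568\right) \frac{7}{311} - -6383564 = - \frac{850976}{311} + 6383564 = \frac{1984437428}{311}$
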